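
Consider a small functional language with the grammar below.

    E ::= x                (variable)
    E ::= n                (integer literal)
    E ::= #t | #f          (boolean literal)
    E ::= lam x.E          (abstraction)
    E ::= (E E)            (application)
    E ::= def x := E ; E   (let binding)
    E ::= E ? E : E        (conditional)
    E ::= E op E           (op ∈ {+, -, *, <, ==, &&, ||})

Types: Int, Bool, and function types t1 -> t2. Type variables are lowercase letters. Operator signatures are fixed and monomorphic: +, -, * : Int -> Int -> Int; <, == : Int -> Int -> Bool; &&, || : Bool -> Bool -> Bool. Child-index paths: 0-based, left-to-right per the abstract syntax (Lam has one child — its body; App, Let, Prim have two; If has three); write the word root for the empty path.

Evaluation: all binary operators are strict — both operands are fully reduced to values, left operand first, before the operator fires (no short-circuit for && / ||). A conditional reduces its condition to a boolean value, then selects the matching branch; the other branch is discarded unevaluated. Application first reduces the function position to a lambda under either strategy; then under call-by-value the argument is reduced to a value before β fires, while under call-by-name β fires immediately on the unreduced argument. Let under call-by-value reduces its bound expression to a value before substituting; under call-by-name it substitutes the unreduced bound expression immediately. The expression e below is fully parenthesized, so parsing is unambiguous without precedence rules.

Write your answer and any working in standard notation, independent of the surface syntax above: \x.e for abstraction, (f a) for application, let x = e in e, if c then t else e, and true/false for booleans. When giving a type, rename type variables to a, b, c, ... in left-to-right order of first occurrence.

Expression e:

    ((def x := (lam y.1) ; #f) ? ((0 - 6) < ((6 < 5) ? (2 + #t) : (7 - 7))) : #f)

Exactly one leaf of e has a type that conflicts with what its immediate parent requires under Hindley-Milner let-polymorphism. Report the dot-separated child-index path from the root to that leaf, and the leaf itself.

Answer: 1.1.1.1 : true

Derivation:
\y._ : a -> Int
let x : forall. a -> Int
  unify Bool ~ Bool
  unify Int ~ Int
  unify Int ~ Int
  unify Int ~ Int
  unify Int ~ Int
  unify Int ~ Int
  unify Bool ~ Bool
  unify Int ~ Int
  unify Bool ~ Int
  FAIL: mismatch Bool ~ Int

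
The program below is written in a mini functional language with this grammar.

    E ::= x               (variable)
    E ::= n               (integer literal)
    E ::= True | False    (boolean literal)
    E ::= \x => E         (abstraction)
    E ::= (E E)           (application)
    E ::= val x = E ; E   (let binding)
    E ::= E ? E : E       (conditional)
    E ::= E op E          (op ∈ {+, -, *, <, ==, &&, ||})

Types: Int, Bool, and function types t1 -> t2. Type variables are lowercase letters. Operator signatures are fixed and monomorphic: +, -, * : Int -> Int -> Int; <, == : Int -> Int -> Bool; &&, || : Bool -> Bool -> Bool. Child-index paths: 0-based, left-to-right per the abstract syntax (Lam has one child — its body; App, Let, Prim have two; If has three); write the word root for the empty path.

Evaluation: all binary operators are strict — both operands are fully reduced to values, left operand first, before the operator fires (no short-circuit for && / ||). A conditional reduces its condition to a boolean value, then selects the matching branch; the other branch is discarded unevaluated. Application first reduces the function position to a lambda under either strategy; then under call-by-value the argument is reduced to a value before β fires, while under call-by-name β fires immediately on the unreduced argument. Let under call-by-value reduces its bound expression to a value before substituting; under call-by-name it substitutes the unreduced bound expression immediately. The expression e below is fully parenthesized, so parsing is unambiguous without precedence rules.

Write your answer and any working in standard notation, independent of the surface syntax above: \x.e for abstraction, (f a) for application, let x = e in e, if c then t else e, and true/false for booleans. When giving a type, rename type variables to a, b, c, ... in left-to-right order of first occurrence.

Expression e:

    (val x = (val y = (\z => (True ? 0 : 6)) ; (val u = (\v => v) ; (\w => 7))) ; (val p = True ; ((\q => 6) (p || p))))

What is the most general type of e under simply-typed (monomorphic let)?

Answer: Int

Trace:
  unify Bool ~ Bool
  unify Int ~ Int
\z._ : a -> Int
let y : a -> Int
v : b
\v._ : b -> b
let u : b -> b
\w._ : c -> Int
let x : c -> Int
let p : Bool
\q._ : d -> Int
p : Bool
  unify Bool ~ Bool
p : Bool
  unify Bool ~ Bool
  unify d -> Int ~ Bool -> e
  unify d ~ Bool
  unify Int ~ e
_ _ : Int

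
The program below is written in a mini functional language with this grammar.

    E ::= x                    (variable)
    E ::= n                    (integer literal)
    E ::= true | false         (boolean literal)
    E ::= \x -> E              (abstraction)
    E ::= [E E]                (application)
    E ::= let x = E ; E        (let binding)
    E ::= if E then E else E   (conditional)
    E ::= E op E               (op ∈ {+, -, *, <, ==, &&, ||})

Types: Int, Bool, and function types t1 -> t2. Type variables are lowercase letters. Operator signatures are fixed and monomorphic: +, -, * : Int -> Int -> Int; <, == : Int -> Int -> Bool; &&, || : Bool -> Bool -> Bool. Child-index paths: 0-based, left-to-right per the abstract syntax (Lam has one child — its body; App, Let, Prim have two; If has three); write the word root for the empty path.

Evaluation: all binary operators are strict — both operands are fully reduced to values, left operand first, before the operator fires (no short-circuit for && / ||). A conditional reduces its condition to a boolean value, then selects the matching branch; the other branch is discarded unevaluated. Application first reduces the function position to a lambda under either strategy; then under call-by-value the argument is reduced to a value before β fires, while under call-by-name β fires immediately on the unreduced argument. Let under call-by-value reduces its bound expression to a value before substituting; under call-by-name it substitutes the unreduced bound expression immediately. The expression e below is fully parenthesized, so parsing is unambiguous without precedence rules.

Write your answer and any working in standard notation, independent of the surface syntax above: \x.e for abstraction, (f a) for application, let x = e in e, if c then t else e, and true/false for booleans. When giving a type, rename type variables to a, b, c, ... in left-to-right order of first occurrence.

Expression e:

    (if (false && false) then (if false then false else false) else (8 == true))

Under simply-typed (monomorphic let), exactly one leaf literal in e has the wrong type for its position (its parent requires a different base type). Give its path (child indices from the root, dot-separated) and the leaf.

Answer: 2.1 : true

Working:
  unify Bool ~ Bool
  unify Bool ~ Bool
  unify Bool ~ Bool
  unify Bool ~ Bool
  unify Bool ~ Bool
  unify Int ~ Int
  unify Bool ~ Int
  FAIL: mismatch Bool ~ Int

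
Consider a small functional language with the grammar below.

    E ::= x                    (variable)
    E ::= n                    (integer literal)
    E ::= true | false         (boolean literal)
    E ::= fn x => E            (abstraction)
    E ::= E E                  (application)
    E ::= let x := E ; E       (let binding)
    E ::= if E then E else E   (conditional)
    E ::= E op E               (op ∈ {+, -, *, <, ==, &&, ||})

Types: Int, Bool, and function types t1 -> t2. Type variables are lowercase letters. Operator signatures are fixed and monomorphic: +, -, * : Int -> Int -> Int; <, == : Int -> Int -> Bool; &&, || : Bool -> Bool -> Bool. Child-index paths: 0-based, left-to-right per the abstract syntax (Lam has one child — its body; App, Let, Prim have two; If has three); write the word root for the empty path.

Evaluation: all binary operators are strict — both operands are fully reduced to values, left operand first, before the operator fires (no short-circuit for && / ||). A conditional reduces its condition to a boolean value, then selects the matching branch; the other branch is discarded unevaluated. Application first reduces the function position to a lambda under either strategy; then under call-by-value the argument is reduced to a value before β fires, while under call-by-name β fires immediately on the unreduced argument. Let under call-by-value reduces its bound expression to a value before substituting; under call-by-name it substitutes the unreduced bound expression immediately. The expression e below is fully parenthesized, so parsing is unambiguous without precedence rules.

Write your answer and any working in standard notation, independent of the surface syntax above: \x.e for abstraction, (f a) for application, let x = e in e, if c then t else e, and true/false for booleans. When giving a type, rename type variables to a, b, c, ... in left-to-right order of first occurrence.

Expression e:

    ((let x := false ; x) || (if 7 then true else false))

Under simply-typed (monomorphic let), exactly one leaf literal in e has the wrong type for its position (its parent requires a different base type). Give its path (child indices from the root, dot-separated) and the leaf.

Answer: 1.0 : 7

Working:
let x : Bool
x : Bool
  unify Bool ~ Bool
  unify Int ~ Bool
  FAIL: mismatch Int ~ Bool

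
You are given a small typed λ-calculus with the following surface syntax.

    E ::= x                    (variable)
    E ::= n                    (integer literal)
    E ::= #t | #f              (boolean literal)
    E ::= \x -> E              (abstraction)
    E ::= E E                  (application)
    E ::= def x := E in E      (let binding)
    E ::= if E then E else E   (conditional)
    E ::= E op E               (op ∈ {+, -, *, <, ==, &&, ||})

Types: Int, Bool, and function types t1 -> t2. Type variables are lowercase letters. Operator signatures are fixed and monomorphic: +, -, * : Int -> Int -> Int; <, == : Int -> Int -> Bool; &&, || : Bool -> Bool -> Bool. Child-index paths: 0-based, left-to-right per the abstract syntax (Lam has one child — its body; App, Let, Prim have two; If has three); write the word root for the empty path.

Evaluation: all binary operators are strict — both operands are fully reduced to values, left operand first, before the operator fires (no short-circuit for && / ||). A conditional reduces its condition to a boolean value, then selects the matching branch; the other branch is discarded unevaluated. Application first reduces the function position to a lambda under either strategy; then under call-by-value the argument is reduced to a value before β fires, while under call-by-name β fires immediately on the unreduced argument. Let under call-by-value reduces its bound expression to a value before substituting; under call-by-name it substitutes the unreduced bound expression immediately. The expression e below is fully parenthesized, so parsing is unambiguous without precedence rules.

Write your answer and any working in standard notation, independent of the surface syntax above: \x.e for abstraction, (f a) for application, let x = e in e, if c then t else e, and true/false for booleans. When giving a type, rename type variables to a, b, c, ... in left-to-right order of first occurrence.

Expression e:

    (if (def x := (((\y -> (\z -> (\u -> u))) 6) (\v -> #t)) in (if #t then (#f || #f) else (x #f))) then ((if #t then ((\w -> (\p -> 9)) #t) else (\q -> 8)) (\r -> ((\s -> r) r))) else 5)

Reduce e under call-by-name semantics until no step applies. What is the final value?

Derivation:
step 0: (if (let x = (((\y.(\z.(\u.u))) 6) (\v.true)) in (if true then (false || false) else (x false))) then ((if true then ((\w.(\p.9)) true) else (\q.8)) (\r.((\s.r) r))) else 5)
step 1: [let@0] (if (if true then (false || false) else ((((\y.(\z.(\u.u))) 6) (\v.true)) false)) then ((if true then ((\w.(\p.9)) true) else (\q.8)) (\r.((\s.r) r))) else 5)
step 2: [if@0] (if (false || false) then ((if true then ((\w.(\p.9)) true) else (\q.8)) (\r.((\s.r) r))) else 5)
step 3: [delta@0] (if false then ((if true then ((\w.(\p.9)) true) else (\q.8)) (\r.((\s.r) r))) else 5)
step 4: [if@root] 5

Answer: 5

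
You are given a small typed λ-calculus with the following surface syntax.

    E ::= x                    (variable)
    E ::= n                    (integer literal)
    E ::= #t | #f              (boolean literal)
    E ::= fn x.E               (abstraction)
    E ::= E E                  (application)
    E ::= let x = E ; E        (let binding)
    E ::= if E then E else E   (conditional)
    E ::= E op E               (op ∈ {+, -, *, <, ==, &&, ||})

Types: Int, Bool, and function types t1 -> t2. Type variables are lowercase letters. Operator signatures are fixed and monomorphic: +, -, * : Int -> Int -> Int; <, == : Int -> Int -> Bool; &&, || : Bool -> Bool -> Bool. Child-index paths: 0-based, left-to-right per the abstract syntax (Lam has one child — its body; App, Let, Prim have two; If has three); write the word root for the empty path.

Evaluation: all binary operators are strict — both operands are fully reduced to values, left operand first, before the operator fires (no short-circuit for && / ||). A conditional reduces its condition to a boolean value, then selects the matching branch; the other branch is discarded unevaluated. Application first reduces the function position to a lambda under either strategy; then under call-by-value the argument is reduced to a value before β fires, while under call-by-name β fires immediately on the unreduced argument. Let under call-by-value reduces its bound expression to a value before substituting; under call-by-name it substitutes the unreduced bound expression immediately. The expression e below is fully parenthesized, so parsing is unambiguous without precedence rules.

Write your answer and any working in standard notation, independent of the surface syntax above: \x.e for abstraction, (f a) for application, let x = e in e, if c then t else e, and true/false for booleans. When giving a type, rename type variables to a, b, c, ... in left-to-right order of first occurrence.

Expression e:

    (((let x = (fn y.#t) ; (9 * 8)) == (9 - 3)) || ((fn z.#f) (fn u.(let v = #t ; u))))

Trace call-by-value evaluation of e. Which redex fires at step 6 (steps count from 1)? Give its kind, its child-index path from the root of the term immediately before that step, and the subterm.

Answer: delta at root : (false || false)

Derivation:
step 0: (((let x = (\y.true) in (9 * 8)) == (9 - 3)) || ((\z.false) (\u.(let v = true in u))))
step 1: [let@0.0] (((9 * 8) == (9 - 3)) || ((\z.false) (\u.(let v = true in u))))
step 2: [delta@0.0] ((72 == (9 - 3)) || ((\z.false) (\u.(let v = true in u))))
step 3: [delta@0.1] ((72 == 6) || ((\z.false) (\u.(let v = true in u))))
step 4: [delta@0] (false || ((\z.false) (\u.(let v = true in u))))
step 5: [beta@1] (false || false)
step 6: [delta@root] false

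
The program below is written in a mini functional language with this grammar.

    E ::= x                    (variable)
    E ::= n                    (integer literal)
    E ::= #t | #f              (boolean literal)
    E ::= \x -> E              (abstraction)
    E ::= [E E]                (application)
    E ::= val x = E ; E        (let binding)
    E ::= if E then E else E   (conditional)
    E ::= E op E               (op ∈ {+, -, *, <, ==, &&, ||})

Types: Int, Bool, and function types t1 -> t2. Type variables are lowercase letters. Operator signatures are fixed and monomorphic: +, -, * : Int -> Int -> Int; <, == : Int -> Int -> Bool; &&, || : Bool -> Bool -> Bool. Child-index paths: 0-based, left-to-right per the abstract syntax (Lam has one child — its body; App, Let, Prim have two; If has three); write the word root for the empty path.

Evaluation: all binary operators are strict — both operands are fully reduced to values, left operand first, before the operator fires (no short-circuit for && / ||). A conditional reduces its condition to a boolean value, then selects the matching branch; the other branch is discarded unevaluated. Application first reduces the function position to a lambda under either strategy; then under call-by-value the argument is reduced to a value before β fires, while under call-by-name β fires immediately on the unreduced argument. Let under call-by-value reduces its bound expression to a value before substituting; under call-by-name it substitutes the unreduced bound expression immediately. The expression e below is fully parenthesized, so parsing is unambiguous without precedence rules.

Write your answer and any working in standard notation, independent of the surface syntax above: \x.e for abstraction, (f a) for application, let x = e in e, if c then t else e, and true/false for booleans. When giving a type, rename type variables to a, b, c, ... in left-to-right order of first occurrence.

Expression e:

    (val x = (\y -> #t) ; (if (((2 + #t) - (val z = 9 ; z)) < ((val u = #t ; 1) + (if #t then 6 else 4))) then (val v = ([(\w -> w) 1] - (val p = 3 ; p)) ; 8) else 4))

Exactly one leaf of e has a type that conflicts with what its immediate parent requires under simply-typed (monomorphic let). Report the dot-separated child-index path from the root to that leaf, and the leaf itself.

Answer: 1.0.0.0.1 : true

Trace:
\y._ : a -> Bool
let x : a -> Bool
  unify Int ~ Int
  unify Bool ~ Int
  FAIL: mismatch Bool ~ Int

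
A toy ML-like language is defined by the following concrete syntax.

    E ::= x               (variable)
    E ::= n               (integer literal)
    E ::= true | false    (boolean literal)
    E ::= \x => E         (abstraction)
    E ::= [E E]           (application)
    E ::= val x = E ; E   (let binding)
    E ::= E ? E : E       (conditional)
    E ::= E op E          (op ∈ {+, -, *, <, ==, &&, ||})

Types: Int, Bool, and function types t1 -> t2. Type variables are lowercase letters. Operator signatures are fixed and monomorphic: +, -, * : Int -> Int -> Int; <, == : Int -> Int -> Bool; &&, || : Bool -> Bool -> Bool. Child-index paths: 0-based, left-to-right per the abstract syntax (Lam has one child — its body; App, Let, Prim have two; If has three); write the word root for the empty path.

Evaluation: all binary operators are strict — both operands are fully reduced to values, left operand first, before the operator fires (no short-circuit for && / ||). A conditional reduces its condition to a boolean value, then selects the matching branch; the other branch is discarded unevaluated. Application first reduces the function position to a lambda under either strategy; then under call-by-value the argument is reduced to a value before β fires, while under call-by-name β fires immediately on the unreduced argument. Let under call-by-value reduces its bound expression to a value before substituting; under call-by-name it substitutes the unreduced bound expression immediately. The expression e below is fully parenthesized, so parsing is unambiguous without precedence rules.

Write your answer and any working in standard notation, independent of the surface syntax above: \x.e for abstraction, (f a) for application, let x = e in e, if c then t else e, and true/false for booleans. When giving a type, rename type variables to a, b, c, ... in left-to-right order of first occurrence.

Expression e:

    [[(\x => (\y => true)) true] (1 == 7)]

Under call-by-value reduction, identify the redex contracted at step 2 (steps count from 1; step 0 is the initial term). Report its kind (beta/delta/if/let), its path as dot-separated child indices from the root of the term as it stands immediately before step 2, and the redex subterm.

Working:
step 0: (((\x.(\y.true)) true) (1 == 7))
step 1: [beta@0] ((\y.true) (1 == 7))
step 2: [delta@1] ((\y.true) false)

Answer: delta at 1 : (1 == 7)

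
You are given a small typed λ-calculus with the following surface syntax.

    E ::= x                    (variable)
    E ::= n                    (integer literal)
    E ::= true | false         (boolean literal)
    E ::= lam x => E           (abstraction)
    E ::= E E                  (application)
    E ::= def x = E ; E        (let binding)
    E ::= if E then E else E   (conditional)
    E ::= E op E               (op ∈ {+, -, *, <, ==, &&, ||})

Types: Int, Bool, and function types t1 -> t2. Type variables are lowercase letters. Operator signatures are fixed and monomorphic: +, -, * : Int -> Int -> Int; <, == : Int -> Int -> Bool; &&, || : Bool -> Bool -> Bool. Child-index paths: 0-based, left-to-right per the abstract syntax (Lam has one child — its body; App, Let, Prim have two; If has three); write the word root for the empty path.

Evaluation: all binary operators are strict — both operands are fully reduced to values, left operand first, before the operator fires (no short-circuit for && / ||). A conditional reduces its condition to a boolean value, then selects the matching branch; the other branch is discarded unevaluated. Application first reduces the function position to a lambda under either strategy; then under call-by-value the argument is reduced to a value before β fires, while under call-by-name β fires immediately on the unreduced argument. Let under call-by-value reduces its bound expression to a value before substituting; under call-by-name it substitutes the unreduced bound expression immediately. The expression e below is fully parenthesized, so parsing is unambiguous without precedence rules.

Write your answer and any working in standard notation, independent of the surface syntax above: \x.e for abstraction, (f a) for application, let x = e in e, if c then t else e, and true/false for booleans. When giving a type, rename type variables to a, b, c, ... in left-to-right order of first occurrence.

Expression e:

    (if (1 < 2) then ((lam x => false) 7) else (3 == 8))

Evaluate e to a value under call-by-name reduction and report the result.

Answer: false

Derivation:
step 0: (if (1 < 2) then ((\x.false) 7) else (3 == 8))
step 1: [delta@0] (if true then ((\x.false) 7) else (3 == 8))
step 2: [if@root] ((\x.false) 7)
step 3: [beta@root] false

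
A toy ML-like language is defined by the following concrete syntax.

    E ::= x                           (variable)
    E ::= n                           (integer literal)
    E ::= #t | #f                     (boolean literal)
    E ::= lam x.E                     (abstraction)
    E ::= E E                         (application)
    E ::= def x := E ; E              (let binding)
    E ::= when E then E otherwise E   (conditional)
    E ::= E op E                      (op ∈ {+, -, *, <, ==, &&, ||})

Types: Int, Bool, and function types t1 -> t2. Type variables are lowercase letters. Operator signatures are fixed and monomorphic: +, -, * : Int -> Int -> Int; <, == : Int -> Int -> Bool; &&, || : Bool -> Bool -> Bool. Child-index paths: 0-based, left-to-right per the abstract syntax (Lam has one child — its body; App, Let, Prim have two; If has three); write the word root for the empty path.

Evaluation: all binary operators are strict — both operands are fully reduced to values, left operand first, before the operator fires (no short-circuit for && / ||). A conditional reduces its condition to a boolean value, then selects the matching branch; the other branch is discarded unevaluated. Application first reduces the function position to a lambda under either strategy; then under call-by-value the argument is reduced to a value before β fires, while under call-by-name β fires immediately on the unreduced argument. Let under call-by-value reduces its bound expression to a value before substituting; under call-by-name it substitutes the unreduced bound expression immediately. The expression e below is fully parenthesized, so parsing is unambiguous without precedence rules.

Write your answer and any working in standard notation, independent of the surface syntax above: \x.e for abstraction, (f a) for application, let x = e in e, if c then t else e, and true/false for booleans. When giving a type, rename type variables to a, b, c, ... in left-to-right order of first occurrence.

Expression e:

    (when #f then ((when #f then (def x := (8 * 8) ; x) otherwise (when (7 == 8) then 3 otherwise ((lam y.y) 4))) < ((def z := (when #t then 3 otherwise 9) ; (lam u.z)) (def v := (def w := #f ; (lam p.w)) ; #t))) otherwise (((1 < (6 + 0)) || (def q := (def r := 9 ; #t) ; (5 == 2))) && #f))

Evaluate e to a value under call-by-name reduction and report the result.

Working:
step 0: (if false then ((if false then (let x = (8 * 8) in x) else (if (7 == 8) then 3 else ((\y.y) 4))) < ((let z = (if true then 3 else 9) in (\u.z)) (let v = (let w = false in (\p.w)) in true))) else (((1 < (6 + 0)) || (let q = (let r = 9 in true) in (5 == 2))) && false))
step 1: [if@root] (((1 < (6 + 0)) || (let q = (let r = 9 in true) in (5 == 2))) && false)
step 2: [delta@0.0.1] (((1 < 6) || (let q = (let r = 9 in true) in (5 == 2))) && false)
step 3: [delta@0.0] ((true || (let q = (let r = 9 in true) in (5 == 2))) && false)
step 4: [let@0.1] ((true || (5 == 2)) && false)
step 5: [delta@0.1] ((true || false) && false)
step 6: [delta@0] (true && false)
step 7: [delta@root] false

Answer: false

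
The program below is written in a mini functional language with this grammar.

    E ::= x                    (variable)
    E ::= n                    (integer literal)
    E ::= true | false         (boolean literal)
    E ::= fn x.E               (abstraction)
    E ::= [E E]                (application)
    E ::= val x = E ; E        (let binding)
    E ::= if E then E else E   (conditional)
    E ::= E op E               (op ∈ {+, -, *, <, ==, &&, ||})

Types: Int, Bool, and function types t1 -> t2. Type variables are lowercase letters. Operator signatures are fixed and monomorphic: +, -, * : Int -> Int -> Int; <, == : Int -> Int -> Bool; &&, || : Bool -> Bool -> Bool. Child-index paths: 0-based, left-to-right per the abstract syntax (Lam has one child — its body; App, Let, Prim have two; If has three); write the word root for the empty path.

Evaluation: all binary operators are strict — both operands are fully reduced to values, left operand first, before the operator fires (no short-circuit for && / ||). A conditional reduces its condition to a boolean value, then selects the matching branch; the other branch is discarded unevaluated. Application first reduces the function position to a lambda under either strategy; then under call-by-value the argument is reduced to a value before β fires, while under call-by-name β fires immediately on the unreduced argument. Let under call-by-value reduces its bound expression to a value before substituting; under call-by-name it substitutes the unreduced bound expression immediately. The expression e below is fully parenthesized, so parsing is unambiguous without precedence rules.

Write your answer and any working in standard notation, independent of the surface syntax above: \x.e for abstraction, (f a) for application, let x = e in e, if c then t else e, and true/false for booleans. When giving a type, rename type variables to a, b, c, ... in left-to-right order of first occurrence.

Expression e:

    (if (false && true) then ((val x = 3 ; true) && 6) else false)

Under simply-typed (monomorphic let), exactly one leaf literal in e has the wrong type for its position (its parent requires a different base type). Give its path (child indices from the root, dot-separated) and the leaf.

Answer: 1.1 : 6

Trace:
  unify Bool ~ Bool
  unify Bool ~ Bool
  unify Bool ~ Bool
let x : Int
  unify Bool ~ Bool
  unify Int ~ Bool
  FAIL: mismatch Int ~ Bool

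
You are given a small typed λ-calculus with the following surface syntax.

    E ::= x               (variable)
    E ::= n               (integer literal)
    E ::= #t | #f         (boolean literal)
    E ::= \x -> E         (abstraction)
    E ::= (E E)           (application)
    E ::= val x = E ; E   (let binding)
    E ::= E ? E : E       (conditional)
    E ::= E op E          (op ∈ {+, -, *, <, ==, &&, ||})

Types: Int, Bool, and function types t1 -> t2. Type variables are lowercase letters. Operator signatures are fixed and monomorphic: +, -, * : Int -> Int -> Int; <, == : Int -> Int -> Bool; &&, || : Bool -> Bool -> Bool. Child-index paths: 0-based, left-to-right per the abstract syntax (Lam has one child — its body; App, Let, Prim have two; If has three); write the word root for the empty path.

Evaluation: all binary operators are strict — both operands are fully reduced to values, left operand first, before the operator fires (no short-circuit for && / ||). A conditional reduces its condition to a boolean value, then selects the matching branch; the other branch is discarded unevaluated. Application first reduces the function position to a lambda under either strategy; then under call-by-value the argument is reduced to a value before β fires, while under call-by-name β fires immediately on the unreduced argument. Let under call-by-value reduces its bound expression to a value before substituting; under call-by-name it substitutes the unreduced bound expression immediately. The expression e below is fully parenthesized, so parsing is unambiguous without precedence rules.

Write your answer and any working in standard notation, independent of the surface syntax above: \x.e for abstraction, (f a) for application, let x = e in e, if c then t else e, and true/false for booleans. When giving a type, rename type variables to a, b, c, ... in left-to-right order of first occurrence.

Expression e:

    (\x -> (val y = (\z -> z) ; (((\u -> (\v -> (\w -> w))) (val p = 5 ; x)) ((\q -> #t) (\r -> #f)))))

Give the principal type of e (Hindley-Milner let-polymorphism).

Derivation:
z : b
\z._ : b -> b
let y : forall. b -> b
w : e
\w._ : e -> e
\v._ : d -> e -> e
\u._ : c -> d -> e -> e
let p : Int
x : a
  unify c -> d -> e -> e ~ a -> f
  unify c ~ a
  unify d -> e -> e ~ f
_ _ : d -> e -> e
\q._ : g -> Bool
\r._ : h -> Bool
  unify g -> Bool ~ (h -> Bool) -> i
  unify g ~ h -> Bool
  unify Bool ~ i
_ _ : Bool
  unify d -> e -> e ~ Bool -> j
  unify d ~ Bool
  unify e -> e ~ j
_ _ : e -> e
\x._ : a -> e -> e

Answer: a -> b -> b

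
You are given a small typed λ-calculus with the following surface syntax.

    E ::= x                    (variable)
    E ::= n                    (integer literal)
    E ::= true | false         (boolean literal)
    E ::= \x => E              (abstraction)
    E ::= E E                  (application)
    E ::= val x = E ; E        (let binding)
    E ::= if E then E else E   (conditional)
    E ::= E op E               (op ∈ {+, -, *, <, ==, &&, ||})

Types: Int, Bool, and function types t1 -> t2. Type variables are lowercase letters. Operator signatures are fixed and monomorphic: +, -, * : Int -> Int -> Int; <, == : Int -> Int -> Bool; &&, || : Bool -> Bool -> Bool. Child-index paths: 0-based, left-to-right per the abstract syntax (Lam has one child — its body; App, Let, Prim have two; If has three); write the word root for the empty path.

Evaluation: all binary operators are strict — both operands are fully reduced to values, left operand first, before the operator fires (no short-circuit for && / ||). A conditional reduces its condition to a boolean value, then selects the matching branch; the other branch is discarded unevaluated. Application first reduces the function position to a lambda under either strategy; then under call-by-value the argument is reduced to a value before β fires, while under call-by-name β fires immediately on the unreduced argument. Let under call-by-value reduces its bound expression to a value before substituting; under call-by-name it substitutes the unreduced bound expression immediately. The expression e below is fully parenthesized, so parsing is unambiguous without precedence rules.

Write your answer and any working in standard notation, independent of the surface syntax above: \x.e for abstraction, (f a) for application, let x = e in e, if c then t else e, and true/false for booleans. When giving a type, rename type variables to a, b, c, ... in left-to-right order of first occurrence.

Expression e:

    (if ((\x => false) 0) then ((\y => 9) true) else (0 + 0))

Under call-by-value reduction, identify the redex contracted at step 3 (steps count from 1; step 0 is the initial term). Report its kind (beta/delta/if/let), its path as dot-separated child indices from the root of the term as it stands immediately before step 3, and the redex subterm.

Answer: delta at root : (0 + 0)

Trace:
step 0: (if ((\x.false) 0) then ((\y.9) true) else (0 + 0))
step 1: [beta@0] (if false then ((\y.9) true) else (0 + 0))
step 2: [if@root] (0 + 0)
step 3: [delta@root] 0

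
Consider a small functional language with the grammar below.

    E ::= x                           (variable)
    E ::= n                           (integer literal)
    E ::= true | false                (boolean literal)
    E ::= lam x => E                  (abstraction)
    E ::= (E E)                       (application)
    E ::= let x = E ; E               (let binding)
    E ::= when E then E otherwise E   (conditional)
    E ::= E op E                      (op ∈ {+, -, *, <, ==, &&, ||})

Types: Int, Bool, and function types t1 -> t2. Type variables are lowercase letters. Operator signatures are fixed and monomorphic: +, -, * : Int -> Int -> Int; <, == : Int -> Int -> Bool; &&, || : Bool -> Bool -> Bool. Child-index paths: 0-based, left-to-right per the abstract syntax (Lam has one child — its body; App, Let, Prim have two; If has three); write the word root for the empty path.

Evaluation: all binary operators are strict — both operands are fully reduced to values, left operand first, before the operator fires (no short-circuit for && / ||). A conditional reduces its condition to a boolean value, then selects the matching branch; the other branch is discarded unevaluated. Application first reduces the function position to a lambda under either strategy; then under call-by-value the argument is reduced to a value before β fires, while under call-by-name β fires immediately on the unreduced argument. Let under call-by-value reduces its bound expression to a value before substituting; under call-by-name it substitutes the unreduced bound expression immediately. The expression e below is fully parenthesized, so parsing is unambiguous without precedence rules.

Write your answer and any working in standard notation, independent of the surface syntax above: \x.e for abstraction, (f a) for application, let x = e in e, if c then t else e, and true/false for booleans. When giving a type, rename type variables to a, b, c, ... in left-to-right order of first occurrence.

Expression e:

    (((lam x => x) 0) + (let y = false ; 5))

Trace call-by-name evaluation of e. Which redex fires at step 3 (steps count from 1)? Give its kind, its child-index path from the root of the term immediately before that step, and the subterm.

Answer: delta at root : (0 + 5)

Working:
step 0: (((\x.x) 0) + (let y = false in 5))
step 1: [beta@0] (0 + (let y = false in 5))
step 2: [let@1] (0 + 5)
step 3: [delta@root] 5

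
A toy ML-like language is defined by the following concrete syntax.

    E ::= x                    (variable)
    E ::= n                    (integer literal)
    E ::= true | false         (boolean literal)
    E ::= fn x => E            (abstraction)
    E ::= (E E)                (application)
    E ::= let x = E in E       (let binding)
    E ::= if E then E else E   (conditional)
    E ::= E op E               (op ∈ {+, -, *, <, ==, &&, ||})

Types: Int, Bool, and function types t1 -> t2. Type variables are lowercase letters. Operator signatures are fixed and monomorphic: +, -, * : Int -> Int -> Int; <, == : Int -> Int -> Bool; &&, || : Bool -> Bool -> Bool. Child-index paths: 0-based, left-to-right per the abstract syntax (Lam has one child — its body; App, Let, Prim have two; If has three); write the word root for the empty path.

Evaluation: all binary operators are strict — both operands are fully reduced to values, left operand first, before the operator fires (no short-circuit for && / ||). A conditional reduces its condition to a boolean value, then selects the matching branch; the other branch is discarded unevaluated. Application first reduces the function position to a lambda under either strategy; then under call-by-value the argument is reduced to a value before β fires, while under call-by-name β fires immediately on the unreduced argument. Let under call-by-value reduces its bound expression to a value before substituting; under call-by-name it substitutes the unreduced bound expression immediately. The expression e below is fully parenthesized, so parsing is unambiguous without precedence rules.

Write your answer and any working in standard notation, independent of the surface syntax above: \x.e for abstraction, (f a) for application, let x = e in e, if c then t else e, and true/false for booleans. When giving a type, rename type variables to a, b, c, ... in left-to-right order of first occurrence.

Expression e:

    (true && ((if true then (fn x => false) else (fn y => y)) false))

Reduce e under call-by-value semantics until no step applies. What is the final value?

Trace:
step 0: (true && ((if true then (\x.false) else (\y.y)) false))
step 1: [if@1.0] (true && ((\x.false) false))
step 2: [beta@1] (true && false)
step 3: [delta@root] false

Answer: false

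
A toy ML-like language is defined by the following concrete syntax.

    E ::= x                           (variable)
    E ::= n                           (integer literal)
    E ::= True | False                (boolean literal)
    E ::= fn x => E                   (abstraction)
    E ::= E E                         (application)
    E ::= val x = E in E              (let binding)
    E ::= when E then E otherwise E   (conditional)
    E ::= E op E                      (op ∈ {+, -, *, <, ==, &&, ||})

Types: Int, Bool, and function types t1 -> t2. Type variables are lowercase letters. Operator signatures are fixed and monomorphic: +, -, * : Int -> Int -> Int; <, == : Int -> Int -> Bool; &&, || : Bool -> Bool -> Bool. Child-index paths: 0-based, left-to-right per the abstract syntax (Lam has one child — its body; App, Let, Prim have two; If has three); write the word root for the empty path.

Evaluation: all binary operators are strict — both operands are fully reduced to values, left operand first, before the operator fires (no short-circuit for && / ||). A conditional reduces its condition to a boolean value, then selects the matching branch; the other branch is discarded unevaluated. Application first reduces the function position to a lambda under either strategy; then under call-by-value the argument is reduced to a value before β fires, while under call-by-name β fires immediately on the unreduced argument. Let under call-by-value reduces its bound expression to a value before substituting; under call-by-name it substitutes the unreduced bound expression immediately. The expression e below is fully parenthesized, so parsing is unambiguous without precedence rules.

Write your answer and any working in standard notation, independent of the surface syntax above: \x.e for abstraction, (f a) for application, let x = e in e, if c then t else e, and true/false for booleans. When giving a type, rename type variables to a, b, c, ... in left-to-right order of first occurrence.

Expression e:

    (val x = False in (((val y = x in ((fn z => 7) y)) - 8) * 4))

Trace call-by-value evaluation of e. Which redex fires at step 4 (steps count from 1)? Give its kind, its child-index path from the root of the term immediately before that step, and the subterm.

Answer: delta at 0 : (7 - 8)

Trace:
step 0: (let x = false in (((let y = x in ((\z.7) y)) - 8) * 4))
step 1: [let@root] (((let y = false in ((\z.7) y)) - 8) * 4)
step 2: [let@0.0] ((((\z.7) false) - 8) * 4)
step 3: [beta@0.0] ((7 - 8) * 4)
step 4: [delta@0] (-1 * 4)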